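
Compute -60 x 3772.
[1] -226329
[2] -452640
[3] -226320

-60 * 3772 = -226320
3) -226320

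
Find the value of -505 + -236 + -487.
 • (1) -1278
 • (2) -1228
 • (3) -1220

First: -505 + -236 = -741
Then: -741 + -487 = -1228
2) -1228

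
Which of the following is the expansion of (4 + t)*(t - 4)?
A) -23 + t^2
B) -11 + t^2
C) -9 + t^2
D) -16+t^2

Expanding (4 + t)*(t - 4):
= -16+t^2
D) -16+t^2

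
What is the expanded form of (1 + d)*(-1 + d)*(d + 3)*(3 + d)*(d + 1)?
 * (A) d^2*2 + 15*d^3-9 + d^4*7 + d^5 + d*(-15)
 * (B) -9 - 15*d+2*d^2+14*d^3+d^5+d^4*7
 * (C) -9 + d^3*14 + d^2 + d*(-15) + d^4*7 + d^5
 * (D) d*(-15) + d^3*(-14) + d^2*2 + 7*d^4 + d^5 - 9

Expanding (1 + d)*(-1 + d)*(d + 3)*(3 + d)*(d + 1):
= -9 - 15*d+2*d^2+14*d^3+d^5+d^4*7
B) -9 - 15*d+2*d^2+14*d^3+d^5+d^4*7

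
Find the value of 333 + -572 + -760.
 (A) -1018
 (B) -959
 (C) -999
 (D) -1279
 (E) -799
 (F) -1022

First: 333 + -572 = -239
Then: -239 + -760 = -999
C) -999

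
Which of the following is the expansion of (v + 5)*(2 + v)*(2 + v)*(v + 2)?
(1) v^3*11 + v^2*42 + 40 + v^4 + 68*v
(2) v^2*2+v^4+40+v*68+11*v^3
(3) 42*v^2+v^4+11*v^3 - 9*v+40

Expanding (v + 5)*(2 + v)*(2 + v)*(v + 2):
= v^3*11 + v^2*42 + 40 + v^4 + 68*v
1) v^3*11 + v^2*42 + 40 + v^4 + 68*v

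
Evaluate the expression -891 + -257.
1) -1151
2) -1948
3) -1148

-891 + -257 = -1148
3) -1148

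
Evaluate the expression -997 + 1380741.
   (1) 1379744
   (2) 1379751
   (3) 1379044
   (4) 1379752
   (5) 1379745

-997 + 1380741 = 1379744
1) 1379744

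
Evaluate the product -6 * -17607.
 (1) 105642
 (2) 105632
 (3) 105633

-6 * -17607 = 105642
1) 105642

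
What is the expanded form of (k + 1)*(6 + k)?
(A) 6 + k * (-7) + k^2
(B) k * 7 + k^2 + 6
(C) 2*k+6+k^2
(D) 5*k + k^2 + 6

Expanding (k + 1)*(6 + k):
= k * 7 + k^2 + 6
B) k * 7 + k^2 + 6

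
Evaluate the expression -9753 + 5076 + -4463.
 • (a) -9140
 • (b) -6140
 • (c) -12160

First: -9753 + 5076 = -4677
Then: -4677 + -4463 = -9140
a) -9140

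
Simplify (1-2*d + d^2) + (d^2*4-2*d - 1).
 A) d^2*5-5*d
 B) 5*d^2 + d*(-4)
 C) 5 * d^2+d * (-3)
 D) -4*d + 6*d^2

Adding the polynomials and combining like terms:
(1 - 2*d + d^2) + (d^2*4 - 2*d - 1)
= 5*d^2 + d*(-4)
B) 5*d^2 + d*(-4)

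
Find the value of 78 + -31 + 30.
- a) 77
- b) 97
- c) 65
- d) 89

First: 78 + -31 = 47
Then: 47 + 30 = 77
a) 77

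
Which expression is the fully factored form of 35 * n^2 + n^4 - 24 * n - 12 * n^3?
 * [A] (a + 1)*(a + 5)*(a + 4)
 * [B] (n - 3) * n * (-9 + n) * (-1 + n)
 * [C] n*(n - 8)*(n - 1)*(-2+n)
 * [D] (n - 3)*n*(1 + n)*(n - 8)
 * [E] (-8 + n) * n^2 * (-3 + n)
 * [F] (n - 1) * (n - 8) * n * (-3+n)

We need to factor 35 * n^2 + n^4 - 24 * n - 12 * n^3.
The factored form is (n - 1) * (n - 8) * n * (-3+n).
F) (n - 1) * (n - 8) * n * (-3+n)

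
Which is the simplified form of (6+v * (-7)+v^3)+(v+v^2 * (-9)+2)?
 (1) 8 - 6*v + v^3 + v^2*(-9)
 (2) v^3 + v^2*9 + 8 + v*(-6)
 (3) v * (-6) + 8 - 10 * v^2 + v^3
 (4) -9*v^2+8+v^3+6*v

Adding the polynomials and combining like terms:
(6 + v*(-7) + v^3) + (v + v^2*(-9) + 2)
= 8 - 6*v + v^3 + v^2*(-9)
1) 8 - 6*v + v^3 + v^2*(-9)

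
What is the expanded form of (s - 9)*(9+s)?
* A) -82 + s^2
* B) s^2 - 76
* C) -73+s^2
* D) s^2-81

Expanding (s - 9)*(9+s):
= s^2-81
D) s^2-81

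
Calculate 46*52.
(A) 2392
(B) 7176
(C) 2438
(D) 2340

46 * 52 = 2392
A) 2392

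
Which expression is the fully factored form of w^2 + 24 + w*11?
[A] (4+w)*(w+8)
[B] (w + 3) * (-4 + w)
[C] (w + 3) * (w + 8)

We need to factor w^2 + 24 + w*11.
The factored form is (w + 3) * (w + 8).
C) (w + 3) * (w + 8)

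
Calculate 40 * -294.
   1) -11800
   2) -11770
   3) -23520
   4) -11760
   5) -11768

40 * -294 = -11760
4) -11760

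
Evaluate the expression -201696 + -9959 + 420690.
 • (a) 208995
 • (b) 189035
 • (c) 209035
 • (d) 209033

First: -201696 + -9959 = -211655
Then: -211655 + 420690 = 209035
c) 209035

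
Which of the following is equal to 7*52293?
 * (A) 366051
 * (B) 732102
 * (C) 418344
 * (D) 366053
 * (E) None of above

7 * 52293 = 366051
A) 366051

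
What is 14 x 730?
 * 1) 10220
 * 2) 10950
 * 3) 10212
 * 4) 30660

14 * 730 = 10220
1) 10220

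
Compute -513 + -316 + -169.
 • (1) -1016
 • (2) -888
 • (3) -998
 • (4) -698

First: -513 + -316 = -829
Then: -829 + -169 = -998
3) -998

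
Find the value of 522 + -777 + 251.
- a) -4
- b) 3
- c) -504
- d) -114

First: 522 + -777 = -255
Then: -255 + 251 = -4
a) -4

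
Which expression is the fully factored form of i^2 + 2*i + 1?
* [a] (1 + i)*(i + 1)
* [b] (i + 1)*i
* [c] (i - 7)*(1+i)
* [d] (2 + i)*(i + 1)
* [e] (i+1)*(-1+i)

We need to factor i^2 + 2*i + 1.
The factored form is (1 + i)*(i + 1).
a) (1 + i)*(i + 1)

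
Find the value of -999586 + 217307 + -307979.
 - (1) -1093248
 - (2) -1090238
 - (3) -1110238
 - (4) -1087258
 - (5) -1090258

First: -999586 + 217307 = -782279
Then: -782279 + -307979 = -1090258
5) -1090258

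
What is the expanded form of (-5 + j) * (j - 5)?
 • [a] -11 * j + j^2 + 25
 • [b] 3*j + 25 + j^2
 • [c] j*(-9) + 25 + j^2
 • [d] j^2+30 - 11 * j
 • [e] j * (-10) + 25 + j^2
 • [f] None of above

Expanding (-5 + j) * (j - 5):
= j * (-10) + 25 + j^2
e) j * (-10) + 25 + j^2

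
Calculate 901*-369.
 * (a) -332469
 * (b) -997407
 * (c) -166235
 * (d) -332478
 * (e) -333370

901 * -369 = -332469
a) -332469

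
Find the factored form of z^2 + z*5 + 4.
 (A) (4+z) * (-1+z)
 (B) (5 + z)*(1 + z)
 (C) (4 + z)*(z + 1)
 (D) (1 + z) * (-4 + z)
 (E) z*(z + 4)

We need to factor z^2 + z*5 + 4.
The factored form is (4 + z)*(z + 1).
C) (4 + z)*(z + 1)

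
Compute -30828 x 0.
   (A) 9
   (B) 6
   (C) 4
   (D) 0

-30828 * 0 = 0
D) 0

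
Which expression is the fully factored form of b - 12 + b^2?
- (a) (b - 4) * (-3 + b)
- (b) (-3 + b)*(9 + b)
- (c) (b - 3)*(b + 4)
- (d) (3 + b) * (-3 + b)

We need to factor b - 12 + b^2.
The factored form is (b - 3)*(b + 4).
c) (b - 3)*(b + 4)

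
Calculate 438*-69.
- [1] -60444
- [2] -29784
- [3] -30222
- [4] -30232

438 * -69 = -30222
3) -30222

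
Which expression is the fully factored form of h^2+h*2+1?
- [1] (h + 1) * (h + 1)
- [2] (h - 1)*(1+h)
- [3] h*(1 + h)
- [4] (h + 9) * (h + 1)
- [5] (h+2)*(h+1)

We need to factor h^2+h*2+1.
The factored form is (h + 1) * (h + 1).
1) (h + 1) * (h + 1)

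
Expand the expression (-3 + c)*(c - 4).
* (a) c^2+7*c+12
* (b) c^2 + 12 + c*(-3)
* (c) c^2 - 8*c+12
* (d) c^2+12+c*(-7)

Expanding (-3 + c)*(c - 4):
= c^2+12+c*(-7)
d) c^2+12+c*(-7)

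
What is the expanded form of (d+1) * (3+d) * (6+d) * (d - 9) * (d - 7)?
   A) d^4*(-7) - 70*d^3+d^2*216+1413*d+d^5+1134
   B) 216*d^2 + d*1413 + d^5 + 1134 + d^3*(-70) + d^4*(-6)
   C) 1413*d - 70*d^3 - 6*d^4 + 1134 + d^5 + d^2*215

Expanding (d+1) * (3+d) * (6+d) * (d - 9) * (d - 7):
= 216*d^2 + d*1413 + d^5 + 1134 + d^3*(-70) + d^4*(-6)
B) 216*d^2 + d*1413 + d^5 + 1134 + d^3*(-70) + d^4*(-6)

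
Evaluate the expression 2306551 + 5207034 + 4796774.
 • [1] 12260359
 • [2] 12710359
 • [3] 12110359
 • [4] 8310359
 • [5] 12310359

First: 2306551 + 5207034 = 7513585
Then: 7513585 + 4796774 = 12310359
5) 12310359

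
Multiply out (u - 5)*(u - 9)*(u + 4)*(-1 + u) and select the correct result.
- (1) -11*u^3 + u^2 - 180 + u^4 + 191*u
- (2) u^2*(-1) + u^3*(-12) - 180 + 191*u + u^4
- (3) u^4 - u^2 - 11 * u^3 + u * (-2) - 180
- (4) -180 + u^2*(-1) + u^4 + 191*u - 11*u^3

Expanding (u - 5)*(u - 9)*(u + 4)*(-1 + u):
= -180 + u^2*(-1) + u^4 + 191*u - 11*u^3
4) -180 + u^2*(-1) + u^4 + 191*u - 11*u^3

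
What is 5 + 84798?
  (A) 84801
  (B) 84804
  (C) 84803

5 + 84798 = 84803
C) 84803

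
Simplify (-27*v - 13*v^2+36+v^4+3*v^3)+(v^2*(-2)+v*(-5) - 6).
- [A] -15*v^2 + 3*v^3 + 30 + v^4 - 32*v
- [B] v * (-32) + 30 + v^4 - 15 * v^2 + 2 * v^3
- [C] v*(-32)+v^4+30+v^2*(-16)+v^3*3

Adding the polynomials and combining like terms:
(-27*v - 13*v^2 + 36 + v^4 + 3*v^3) + (v^2*(-2) + v*(-5) - 6)
= -15*v^2 + 3*v^3 + 30 + v^4 - 32*v
A) -15*v^2 + 3*v^3 + 30 + v^4 - 32*v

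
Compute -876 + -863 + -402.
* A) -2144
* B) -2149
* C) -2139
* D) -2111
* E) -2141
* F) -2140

First: -876 + -863 = -1739
Then: -1739 + -402 = -2141
E) -2141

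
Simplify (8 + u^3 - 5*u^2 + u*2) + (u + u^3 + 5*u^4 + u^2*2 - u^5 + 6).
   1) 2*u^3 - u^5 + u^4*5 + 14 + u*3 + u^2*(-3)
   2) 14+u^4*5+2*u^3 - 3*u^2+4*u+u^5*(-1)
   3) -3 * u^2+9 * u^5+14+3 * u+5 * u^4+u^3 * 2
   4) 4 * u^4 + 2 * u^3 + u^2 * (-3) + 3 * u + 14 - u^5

Adding the polynomials and combining like terms:
(8 + u^3 - 5*u^2 + u*2) + (u + u^3 + 5*u^4 + u^2*2 - u^5 + 6)
= 2*u^3 - u^5 + u^4*5 + 14 + u*3 + u^2*(-3)
1) 2*u^3 - u^5 + u^4*5 + 14 + u*3 + u^2*(-3)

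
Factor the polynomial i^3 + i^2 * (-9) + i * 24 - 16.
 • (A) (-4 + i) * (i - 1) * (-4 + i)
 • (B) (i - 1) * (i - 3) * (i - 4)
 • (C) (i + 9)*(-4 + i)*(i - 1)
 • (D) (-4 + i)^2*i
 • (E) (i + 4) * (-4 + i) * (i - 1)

We need to factor i^3 + i^2 * (-9) + i * 24 - 16.
The factored form is (-4 + i) * (i - 1) * (-4 + i).
A) (-4 + i) * (i - 1) * (-4 + i)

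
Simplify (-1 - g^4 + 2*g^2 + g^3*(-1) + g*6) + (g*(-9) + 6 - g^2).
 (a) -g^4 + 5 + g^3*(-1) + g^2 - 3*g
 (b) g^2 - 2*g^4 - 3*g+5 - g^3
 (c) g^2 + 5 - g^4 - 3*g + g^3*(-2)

Adding the polynomials and combining like terms:
(-1 - g^4 + 2*g^2 + g^3*(-1) + g*6) + (g*(-9) + 6 - g^2)
= -g^4 + 5 + g^3*(-1) + g^2 - 3*g
a) -g^4 + 5 + g^3*(-1) + g^2 - 3*g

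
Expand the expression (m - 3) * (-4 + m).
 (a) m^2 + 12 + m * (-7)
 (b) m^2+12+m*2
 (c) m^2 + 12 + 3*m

Expanding (m - 3) * (-4 + m):
= m^2 + 12 + m * (-7)
a) m^2 + 12 + m * (-7)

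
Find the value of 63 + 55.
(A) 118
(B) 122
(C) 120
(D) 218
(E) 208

63 + 55 = 118
A) 118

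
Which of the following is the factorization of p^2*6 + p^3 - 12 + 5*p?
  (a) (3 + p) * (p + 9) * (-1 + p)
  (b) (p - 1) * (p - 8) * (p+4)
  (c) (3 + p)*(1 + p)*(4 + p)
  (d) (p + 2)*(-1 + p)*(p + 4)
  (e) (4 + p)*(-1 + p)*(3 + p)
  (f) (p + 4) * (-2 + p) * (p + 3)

We need to factor p^2*6 + p^3 - 12 + 5*p.
The factored form is (4 + p)*(-1 + p)*(3 + p).
e) (4 + p)*(-1 + p)*(3 + p)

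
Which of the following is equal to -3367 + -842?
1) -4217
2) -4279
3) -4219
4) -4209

-3367 + -842 = -4209
4) -4209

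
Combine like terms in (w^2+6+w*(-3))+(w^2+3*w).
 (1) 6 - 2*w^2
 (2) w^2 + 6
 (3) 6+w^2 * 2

Adding the polynomials and combining like terms:
(w^2 + 6 + w*(-3)) + (w^2 + 3*w)
= 6+w^2 * 2
3) 6+w^2 * 2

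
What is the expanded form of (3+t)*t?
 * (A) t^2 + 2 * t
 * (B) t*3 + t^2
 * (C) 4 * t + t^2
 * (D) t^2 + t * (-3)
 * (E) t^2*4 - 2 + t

Expanding (3+t)*t:
= t*3 + t^2
B) t*3 + t^2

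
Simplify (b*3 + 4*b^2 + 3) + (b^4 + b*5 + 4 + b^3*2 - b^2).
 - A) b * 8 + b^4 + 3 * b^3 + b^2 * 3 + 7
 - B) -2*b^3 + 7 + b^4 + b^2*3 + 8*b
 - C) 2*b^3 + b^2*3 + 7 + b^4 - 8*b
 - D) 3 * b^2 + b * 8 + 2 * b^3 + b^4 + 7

Adding the polynomials and combining like terms:
(b*3 + 4*b^2 + 3) + (b^4 + b*5 + 4 + b^3*2 - b^2)
= 3 * b^2 + b * 8 + 2 * b^3 + b^4 + 7
D) 3 * b^2 + b * 8 + 2 * b^3 + b^4 + 7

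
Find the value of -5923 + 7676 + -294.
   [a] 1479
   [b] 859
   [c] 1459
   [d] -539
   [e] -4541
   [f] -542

First: -5923 + 7676 = 1753
Then: 1753 + -294 = 1459
c) 1459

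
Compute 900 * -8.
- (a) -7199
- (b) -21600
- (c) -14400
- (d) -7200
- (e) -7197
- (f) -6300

900 * -8 = -7200
d) -7200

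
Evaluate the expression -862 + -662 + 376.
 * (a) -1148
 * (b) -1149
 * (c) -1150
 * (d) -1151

First: -862 + -662 = -1524
Then: -1524 + 376 = -1148
a) -1148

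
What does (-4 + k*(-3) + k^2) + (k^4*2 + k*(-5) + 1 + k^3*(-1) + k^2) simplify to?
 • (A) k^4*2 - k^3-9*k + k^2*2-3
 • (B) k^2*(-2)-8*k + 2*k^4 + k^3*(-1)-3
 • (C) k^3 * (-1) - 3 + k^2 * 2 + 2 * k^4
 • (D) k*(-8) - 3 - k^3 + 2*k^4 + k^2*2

Adding the polynomials and combining like terms:
(-4 + k*(-3) + k^2) + (k^4*2 + k*(-5) + 1 + k^3*(-1) + k^2)
= k*(-8) - 3 - k^3 + 2*k^4 + k^2*2
D) k*(-8) - 3 - k^3 + 2*k^4 + k^2*2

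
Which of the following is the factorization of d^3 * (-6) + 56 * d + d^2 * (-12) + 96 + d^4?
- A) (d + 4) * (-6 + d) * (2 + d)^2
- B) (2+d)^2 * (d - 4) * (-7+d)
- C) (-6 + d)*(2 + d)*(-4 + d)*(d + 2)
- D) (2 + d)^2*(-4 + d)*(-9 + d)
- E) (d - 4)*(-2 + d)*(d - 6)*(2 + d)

We need to factor d^3 * (-6) + 56 * d + d^2 * (-12) + 96 + d^4.
The factored form is (-6 + d)*(2 + d)*(-4 + d)*(d + 2).
C) (-6 + d)*(2 + d)*(-4 + d)*(d + 2)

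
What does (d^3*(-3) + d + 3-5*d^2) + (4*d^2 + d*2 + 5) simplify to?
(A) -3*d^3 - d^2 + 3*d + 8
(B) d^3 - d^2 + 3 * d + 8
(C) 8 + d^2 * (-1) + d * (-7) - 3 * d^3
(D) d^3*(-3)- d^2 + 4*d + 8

Adding the polynomials and combining like terms:
(d^3*(-3) + d + 3 - 5*d^2) + (4*d^2 + d*2 + 5)
= -3*d^3 - d^2 + 3*d + 8
A) -3*d^3 - d^2 + 3*d + 8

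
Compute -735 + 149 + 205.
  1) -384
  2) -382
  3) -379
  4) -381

First: -735 + 149 = -586
Then: -586 + 205 = -381
4) -381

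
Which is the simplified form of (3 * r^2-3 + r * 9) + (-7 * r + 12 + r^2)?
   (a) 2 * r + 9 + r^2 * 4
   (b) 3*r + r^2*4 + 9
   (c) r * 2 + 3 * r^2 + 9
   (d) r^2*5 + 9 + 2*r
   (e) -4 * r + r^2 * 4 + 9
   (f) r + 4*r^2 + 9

Adding the polynomials and combining like terms:
(3*r^2 - 3 + r*9) + (-7*r + 12 + r^2)
= 2 * r + 9 + r^2 * 4
a) 2 * r + 9 + r^2 * 4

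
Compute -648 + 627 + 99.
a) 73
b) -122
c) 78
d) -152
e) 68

First: -648 + 627 = -21
Then: -21 + 99 = 78
c) 78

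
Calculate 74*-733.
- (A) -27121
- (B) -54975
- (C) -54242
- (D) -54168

74 * -733 = -54242
C) -54242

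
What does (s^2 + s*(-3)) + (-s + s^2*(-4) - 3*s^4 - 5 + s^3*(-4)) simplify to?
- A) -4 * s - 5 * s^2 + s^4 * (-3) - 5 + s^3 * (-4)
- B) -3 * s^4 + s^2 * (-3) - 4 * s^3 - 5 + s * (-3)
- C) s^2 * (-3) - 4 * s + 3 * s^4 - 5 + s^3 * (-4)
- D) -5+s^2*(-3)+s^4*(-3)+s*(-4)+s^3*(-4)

Adding the polynomials and combining like terms:
(s^2 + s*(-3)) + (-s + s^2*(-4) - 3*s^4 - 5 + s^3*(-4))
= -5+s^2*(-3)+s^4*(-3)+s*(-4)+s^3*(-4)
D) -5+s^2*(-3)+s^4*(-3)+s*(-4)+s^3*(-4)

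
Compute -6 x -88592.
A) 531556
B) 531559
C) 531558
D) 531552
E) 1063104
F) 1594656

-6 * -88592 = 531552
D) 531552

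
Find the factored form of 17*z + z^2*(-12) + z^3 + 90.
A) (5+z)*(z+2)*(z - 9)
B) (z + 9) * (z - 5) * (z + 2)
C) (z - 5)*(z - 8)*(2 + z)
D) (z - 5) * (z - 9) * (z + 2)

We need to factor 17*z + z^2*(-12) + z^3 + 90.
The factored form is (z - 5) * (z - 9) * (z + 2).
D) (z - 5) * (z - 9) * (z + 2)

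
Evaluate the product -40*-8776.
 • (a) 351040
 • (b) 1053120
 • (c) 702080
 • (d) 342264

-40 * -8776 = 351040
a) 351040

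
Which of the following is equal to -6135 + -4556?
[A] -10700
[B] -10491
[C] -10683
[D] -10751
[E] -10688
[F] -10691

-6135 + -4556 = -10691
F) -10691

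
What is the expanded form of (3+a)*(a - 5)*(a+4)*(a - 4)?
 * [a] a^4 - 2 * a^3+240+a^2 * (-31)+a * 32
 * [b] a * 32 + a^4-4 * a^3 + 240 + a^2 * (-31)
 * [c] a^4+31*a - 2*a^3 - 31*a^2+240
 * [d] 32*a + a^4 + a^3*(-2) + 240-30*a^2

Expanding (3+a)*(a - 5)*(a+4)*(a - 4):
= a^4 - 2 * a^3+240+a^2 * (-31)+a * 32
a) a^4 - 2 * a^3+240+a^2 * (-31)+a * 32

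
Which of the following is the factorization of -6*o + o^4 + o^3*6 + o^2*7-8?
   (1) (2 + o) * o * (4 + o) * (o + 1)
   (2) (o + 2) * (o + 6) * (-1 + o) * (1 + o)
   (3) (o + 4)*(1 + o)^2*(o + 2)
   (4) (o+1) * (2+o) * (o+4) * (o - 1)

We need to factor -6*o + o^4 + o^3*6 + o^2*7-8.
The factored form is (o+1) * (2+o) * (o+4) * (o - 1).
4) (o+1) * (2+o) * (o+4) * (o - 1)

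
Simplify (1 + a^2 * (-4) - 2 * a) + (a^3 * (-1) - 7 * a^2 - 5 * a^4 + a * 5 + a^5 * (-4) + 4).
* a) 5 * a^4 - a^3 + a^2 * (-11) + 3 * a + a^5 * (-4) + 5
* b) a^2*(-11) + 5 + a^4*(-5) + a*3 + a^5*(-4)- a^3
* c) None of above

Adding the polynomials and combining like terms:
(1 + a^2*(-4) - 2*a) + (a^3*(-1) - 7*a^2 - 5*a^4 + a*5 + a^5*(-4) + 4)
= a^2*(-11) + 5 + a^4*(-5) + a*3 + a^5*(-4)- a^3
b) a^2*(-11) + 5 + a^4*(-5) + a*3 + a^5*(-4)- a^3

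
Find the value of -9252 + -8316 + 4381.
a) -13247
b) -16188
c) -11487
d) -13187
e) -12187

First: -9252 + -8316 = -17568
Then: -17568 + 4381 = -13187
d) -13187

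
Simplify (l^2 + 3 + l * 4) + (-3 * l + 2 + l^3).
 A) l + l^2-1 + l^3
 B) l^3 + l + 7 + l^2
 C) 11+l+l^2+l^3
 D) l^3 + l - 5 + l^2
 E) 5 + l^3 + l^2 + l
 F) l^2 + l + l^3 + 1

Adding the polynomials and combining like terms:
(l^2 + 3 + l*4) + (-3*l + 2 + l^3)
= 5 + l^3 + l^2 + l
E) 5 + l^3 + l^2 + l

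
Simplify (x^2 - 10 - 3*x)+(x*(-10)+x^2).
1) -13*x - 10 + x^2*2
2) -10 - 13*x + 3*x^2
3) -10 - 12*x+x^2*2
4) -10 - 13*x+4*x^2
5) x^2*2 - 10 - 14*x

Adding the polynomials and combining like terms:
(x^2 - 10 - 3*x) + (x*(-10) + x^2)
= -13*x - 10 + x^2*2
1) -13*x - 10 + x^2*2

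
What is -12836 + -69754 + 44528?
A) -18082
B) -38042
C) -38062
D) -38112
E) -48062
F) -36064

First: -12836 + -69754 = -82590
Then: -82590 + 44528 = -38062
C) -38062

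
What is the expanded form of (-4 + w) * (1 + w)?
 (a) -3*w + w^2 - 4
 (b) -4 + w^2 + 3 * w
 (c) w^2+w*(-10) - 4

Expanding (-4 + w) * (1 + w):
= -3*w + w^2 - 4
a) -3*w + w^2 - 4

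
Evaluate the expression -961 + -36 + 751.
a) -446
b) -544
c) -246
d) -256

First: -961 + -36 = -997
Then: -997 + 751 = -246
c) -246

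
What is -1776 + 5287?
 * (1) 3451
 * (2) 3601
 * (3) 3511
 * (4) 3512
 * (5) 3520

-1776 + 5287 = 3511
3) 3511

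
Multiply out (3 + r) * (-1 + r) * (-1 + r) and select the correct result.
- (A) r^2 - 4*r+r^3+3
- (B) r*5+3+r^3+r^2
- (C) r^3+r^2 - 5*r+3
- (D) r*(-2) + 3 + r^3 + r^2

Expanding (3 + r) * (-1 + r) * (-1 + r):
= r^3+r^2 - 5*r+3
C) r^3+r^2 - 5*r+3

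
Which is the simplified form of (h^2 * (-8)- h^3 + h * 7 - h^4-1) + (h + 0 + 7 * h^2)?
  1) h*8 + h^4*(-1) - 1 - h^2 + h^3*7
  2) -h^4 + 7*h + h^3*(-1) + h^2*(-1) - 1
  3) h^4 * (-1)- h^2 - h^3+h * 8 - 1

Adding the polynomials and combining like terms:
(h^2*(-8) - h^3 + h*7 - h^4 - 1) + (h + 0 + 7*h^2)
= h^4 * (-1)- h^2 - h^3+h * 8 - 1
3) h^4 * (-1)- h^2 - h^3+h * 8 - 1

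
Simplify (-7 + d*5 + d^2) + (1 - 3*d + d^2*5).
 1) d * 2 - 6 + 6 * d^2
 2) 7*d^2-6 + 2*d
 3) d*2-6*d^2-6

Adding the polynomials and combining like terms:
(-7 + d*5 + d^2) + (1 - 3*d + d^2*5)
= d * 2 - 6 + 6 * d^2
1) d * 2 - 6 + 6 * d^2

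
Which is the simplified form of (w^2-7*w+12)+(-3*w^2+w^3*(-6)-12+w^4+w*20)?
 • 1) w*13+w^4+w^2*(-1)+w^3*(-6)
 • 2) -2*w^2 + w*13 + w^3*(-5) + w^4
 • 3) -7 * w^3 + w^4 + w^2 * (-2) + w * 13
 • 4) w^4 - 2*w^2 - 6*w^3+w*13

Adding the polynomials and combining like terms:
(w^2 - 7*w + 12) + (-3*w^2 + w^3*(-6) - 12 + w^4 + w*20)
= w^4 - 2*w^2 - 6*w^3+w*13
4) w^4 - 2*w^2 - 6*w^3+w*13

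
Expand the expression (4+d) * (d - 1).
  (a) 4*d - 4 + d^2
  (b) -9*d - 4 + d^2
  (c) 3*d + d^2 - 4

Expanding (4+d) * (d - 1):
= 3*d + d^2 - 4
c) 3*d + d^2 - 4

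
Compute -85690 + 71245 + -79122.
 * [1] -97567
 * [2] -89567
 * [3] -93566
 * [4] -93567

First: -85690 + 71245 = -14445
Then: -14445 + -79122 = -93567
4) -93567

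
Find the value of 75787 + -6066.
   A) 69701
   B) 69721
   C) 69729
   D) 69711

75787 + -6066 = 69721
B) 69721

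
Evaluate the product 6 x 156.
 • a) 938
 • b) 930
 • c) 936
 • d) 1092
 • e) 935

6 * 156 = 936
c) 936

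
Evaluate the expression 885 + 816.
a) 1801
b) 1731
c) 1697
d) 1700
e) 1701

885 + 816 = 1701
e) 1701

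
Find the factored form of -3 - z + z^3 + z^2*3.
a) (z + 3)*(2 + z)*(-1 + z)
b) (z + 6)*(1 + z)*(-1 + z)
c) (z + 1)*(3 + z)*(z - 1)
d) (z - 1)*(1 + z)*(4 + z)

We need to factor -3 - z + z^3 + z^2*3.
The factored form is (z + 1)*(3 + z)*(z - 1).
c) (z + 1)*(3 + z)*(z - 1)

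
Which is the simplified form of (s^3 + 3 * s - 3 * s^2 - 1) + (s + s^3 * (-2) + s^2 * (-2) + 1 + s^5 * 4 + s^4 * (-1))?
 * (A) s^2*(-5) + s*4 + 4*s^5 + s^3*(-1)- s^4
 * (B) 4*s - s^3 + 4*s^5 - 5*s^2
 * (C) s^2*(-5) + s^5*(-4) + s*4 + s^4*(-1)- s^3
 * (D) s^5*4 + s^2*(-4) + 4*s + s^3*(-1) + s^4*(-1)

Adding the polynomials and combining like terms:
(s^3 + 3*s - 3*s^2 - 1) + (s + s^3*(-2) + s^2*(-2) + 1 + s^5*4 + s^4*(-1))
= s^2*(-5) + s*4 + 4*s^5 + s^3*(-1)- s^4
A) s^2*(-5) + s*4 + 4*s^5 + s^3*(-1)- s^4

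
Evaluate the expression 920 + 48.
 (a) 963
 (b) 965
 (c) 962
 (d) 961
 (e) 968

920 + 48 = 968
e) 968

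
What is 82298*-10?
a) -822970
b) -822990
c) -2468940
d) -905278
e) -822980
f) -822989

82298 * -10 = -822980
e) -822980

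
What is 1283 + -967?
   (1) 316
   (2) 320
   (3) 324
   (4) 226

1283 + -967 = 316
1) 316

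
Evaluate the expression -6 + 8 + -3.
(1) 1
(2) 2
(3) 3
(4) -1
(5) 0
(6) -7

First: -6 + 8 = 2
Then: 2 + -3 = -1
4) -1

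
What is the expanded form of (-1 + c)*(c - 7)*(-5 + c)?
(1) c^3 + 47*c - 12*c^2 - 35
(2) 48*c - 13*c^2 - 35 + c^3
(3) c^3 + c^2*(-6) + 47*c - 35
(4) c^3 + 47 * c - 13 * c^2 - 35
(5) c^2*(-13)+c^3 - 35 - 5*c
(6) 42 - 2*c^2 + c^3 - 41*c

Expanding (-1 + c)*(c - 7)*(-5 + c):
= c^3 + 47 * c - 13 * c^2 - 35
4) c^3 + 47 * c - 13 * c^2 - 35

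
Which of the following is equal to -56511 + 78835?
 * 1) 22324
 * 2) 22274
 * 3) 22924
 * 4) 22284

-56511 + 78835 = 22324
1) 22324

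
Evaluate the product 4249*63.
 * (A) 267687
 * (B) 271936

4249 * 63 = 267687
A) 267687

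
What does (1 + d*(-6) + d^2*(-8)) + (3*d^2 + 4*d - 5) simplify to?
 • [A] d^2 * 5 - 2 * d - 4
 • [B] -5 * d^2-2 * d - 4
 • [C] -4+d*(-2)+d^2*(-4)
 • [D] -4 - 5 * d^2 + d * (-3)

Adding the polynomials and combining like terms:
(1 + d*(-6) + d^2*(-8)) + (3*d^2 + 4*d - 5)
= -5 * d^2-2 * d - 4
B) -5 * d^2-2 * d - 4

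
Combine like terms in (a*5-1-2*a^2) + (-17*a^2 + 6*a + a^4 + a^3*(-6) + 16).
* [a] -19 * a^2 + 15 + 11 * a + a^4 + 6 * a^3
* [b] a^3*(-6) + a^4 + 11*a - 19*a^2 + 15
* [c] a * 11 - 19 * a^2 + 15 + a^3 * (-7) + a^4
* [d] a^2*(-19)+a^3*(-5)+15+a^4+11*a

Adding the polynomials and combining like terms:
(a*5 - 1 - 2*a^2) + (-17*a^2 + 6*a + a^4 + a^3*(-6) + 16)
= a^3*(-6) + a^4 + 11*a - 19*a^2 + 15
b) a^3*(-6) + a^4 + 11*a - 19*a^2 + 15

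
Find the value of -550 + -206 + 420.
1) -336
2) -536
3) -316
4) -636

First: -550 + -206 = -756
Then: -756 + 420 = -336
1) -336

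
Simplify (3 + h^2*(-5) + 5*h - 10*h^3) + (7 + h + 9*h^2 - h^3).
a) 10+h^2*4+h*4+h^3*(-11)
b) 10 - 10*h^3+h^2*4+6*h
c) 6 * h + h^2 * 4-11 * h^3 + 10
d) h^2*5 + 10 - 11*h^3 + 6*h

Adding the polynomials and combining like terms:
(3 + h^2*(-5) + 5*h - 10*h^3) + (7 + h + 9*h^2 - h^3)
= 6 * h + h^2 * 4-11 * h^3 + 10
c) 6 * h + h^2 * 4-11 * h^3 + 10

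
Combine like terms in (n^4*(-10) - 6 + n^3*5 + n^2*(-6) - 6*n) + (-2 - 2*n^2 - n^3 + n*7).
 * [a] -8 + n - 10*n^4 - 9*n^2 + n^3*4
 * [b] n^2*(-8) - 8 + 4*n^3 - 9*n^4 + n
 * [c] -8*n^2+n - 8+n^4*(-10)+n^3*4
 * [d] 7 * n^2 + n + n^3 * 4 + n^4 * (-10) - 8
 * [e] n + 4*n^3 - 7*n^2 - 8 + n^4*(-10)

Adding the polynomials and combining like terms:
(n^4*(-10) - 6 + n^3*5 + n^2*(-6) - 6*n) + (-2 - 2*n^2 - n^3 + n*7)
= -8*n^2+n - 8+n^4*(-10)+n^3*4
c) -8*n^2+n - 8+n^4*(-10)+n^3*4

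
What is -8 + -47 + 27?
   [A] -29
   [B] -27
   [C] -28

First: -8 + -47 = -55
Then: -55 + 27 = -28
C) -28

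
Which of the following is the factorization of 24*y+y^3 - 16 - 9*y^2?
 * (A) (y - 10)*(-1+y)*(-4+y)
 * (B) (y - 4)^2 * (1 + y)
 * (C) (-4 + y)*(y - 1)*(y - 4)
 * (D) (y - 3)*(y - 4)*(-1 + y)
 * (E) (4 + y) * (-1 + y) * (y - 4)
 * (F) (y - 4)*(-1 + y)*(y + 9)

We need to factor 24*y+y^3 - 16 - 9*y^2.
The factored form is (-4 + y)*(y - 1)*(y - 4).
C) (-4 + y)*(y - 1)*(y - 4)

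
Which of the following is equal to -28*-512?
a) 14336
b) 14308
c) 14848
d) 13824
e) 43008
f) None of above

-28 * -512 = 14336
a) 14336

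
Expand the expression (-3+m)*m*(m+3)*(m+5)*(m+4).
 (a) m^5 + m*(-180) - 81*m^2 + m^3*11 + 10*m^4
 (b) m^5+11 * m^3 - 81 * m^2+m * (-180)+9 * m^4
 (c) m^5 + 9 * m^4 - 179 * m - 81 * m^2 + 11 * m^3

Expanding (-3+m)*m*(m+3)*(m+5)*(m+4):
= m^5+11 * m^3 - 81 * m^2+m * (-180)+9 * m^4
b) m^5+11 * m^3 - 81 * m^2+m * (-180)+9 * m^4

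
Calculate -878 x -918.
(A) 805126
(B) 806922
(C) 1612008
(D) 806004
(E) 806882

-878 * -918 = 806004
D) 806004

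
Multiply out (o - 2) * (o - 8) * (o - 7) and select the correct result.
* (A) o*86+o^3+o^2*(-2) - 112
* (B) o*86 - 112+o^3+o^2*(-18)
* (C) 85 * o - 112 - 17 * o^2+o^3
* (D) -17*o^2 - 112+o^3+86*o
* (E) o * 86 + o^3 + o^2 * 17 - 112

Expanding (o - 2) * (o - 8) * (o - 7):
= -17*o^2 - 112+o^3+86*o
D) -17*o^2 - 112+o^3+86*o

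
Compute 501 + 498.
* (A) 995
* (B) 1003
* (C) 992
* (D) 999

501 + 498 = 999
D) 999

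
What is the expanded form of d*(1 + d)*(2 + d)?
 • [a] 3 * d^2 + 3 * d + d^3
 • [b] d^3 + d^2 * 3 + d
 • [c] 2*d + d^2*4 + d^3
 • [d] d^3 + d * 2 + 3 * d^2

Expanding d*(1 + d)*(2 + d):
= d^3 + d * 2 + 3 * d^2
d) d^3 + d * 2 + 3 * d^2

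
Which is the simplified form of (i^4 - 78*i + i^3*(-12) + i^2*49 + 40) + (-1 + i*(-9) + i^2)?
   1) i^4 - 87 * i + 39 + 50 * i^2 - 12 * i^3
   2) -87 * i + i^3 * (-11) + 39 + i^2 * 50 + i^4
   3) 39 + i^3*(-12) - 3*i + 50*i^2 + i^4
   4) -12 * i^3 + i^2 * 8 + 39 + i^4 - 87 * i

Adding the polynomials and combining like terms:
(i^4 - 78*i + i^3*(-12) + i^2*49 + 40) + (-1 + i*(-9) + i^2)
= i^4 - 87 * i + 39 + 50 * i^2 - 12 * i^3
1) i^4 - 87 * i + 39 + 50 * i^2 - 12 * i^3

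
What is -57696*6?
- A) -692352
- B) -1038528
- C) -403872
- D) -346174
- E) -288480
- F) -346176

-57696 * 6 = -346176
F) -346176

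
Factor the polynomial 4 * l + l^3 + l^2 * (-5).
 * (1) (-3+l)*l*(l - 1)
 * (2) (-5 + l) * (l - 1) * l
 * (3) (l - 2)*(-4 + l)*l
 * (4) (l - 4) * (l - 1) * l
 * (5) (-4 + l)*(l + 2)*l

We need to factor 4 * l + l^3 + l^2 * (-5).
The factored form is (l - 4) * (l - 1) * l.
4) (l - 4) * (l - 1) * l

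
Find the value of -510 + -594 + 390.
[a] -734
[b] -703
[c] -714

First: -510 + -594 = -1104
Then: -1104 + 390 = -714
c) -714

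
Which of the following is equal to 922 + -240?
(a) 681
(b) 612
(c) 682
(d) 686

922 + -240 = 682
c) 682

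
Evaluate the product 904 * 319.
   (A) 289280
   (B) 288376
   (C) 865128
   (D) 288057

904 * 319 = 288376
B) 288376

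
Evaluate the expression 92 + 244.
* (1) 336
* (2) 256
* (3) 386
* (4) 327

92 + 244 = 336
1) 336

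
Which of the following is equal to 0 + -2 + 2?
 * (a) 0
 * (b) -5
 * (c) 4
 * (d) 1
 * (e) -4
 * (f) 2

First: 0 + -2 = -2
Then: -2 + 2 = 0
a) 0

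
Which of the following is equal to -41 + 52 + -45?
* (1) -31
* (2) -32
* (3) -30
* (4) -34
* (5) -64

First: -41 + 52 = 11
Then: 11 + -45 = -34
4) -34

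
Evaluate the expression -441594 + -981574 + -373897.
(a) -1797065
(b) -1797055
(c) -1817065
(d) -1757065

First: -441594 + -981574 = -1423168
Then: -1423168 + -373897 = -1797065
a) -1797065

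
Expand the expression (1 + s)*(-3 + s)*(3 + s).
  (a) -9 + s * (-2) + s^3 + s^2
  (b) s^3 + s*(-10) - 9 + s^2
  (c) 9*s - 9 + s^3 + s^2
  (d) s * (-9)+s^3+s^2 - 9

Expanding (1 + s)*(-3 + s)*(3 + s):
= s * (-9)+s^3+s^2 - 9
d) s * (-9)+s^3+s^2 - 9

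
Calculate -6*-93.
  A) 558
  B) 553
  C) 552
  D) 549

-6 * -93 = 558
A) 558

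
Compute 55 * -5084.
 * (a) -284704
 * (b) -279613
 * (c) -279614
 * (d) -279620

55 * -5084 = -279620
d) -279620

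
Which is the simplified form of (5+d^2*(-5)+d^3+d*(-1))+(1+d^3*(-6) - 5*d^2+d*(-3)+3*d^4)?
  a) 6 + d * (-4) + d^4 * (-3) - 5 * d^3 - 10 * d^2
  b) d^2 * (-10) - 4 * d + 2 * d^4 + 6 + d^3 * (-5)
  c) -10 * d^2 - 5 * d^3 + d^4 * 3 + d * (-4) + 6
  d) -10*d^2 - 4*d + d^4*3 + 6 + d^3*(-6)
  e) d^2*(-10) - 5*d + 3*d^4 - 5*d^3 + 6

Adding the polynomials and combining like terms:
(5 + d^2*(-5) + d^3 + d*(-1)) + (1 + d^3*(-6) - 5*d^2 + d*(-3) + 3*d^4)
= -10 * d^2 - 5 * d^3 + d^4 * 3 + d * (-4) + 6
c) -10 * d^2 - 5 * d^3 + d^4 * 3 + d * (-4) + 6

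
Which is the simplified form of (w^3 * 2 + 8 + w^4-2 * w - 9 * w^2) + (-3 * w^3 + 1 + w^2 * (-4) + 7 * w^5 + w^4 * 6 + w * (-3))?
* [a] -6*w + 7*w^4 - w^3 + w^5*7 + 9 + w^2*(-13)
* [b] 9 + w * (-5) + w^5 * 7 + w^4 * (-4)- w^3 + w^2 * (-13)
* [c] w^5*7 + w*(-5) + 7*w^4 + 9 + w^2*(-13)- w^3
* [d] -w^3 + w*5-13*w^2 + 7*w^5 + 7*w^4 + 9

Adding the polynomials and combining like terms:
(w^3*2 + 8 + w^4 - 2*w - 9*w^2) + (-3*w^3 + 1 + w^2*(-4) + 7*w^5 + w^4*6 + w*(-3))
= w^5*7 + w*(-5) + 7*w^4 + 9 + w^2*(-13)- w^3
c) w^5*7 + w*(-5) + 7*w^4 + 9 + w^2*(-13)- w^3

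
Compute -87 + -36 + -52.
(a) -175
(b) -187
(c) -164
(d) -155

First: -87 + -36 = -123
Then: -123 + -52 = -175
a) -175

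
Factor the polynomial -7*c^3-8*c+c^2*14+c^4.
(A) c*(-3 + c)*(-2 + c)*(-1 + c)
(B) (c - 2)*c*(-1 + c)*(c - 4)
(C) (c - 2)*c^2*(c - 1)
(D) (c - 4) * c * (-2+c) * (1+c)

We need to factor -7*c^3-8*c+c^2*14+c^4.
The factored form is (c - 2)*c*(-1 + c)*(c - 4).
B) (c - 2)*c*(-1 + c)*(c - 4)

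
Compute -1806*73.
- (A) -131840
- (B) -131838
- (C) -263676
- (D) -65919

-1806 * 73 = -131838
B) -131838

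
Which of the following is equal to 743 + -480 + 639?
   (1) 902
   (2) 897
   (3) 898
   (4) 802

First: 743 + -480 = 263
Then: 263 + 639 = 902
1) 902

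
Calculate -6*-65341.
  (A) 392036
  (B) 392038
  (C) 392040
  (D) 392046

-6 * -65341 = 392046
D) 392046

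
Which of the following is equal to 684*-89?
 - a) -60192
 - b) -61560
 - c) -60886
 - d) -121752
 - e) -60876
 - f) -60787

684 * -89 = -60876
e) -60876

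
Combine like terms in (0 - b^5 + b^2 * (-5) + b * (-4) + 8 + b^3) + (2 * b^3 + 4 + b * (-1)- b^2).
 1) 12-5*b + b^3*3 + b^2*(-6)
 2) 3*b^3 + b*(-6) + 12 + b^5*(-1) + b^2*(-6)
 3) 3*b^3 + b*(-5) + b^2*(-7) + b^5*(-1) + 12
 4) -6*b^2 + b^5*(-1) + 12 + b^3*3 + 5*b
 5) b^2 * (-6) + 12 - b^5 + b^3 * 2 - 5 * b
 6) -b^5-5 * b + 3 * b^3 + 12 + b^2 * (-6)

Adding the polynomials and combining like terms:
(0 - b^5 + b^2*(-5) + b*(-4) + 8 + b^3) + (2*b^3 + 4 + b*(-1) - b^2)
= -b^5-5 * b + 3 * b^3 + 12 + b^2 * (-6)
6) -b^5-5 * b + 3 * b^3 + 12 + b^2 * (-6)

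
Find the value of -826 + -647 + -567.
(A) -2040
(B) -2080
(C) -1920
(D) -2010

First: -826 + -647 = -1473
Then: -1473 + -567 = -2040
A) -2040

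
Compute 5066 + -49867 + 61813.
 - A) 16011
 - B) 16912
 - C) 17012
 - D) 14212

First: 5066 + -49867 = -44801
Then: -44801 + 61813 = 17012
C) 17012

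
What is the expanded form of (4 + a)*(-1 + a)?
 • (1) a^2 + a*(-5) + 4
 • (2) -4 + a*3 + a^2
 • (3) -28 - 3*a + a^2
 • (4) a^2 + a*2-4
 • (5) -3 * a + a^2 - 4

Expanding (4 + a)*(-1 + a):
= -4 + a*3 + a^2
2) -4 + a*3 + a^2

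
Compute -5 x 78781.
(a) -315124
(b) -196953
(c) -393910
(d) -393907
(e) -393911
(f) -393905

-5 * 78781 = -393905
f) -393905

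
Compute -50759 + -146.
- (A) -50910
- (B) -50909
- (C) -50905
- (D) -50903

-50759 + -146 = -50905
C) -50905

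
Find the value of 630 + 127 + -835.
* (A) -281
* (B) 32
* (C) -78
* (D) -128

First: 630 + 127 = 757
Then: 757 + -835 = -78
C) -78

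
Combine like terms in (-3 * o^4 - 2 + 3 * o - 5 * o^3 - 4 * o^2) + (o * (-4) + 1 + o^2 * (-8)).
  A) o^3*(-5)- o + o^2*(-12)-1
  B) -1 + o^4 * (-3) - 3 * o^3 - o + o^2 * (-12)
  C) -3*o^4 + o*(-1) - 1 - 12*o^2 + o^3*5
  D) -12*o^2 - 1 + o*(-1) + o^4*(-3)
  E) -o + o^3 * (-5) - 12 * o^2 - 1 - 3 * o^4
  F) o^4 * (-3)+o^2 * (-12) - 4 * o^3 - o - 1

Adding the polynomials and combining like terms:
(-3*o^4 - 2 + 3*o - 5*o^3 - 4*o^2) + (o*(-4) + 1 + o^2*(-8))
= -o + o^3 * (-5) - 12 * o^2 - 1 - 3 * o^4
E) -o + o^3 * (-5) - 12 * o^2 - 1 - 3 * o^4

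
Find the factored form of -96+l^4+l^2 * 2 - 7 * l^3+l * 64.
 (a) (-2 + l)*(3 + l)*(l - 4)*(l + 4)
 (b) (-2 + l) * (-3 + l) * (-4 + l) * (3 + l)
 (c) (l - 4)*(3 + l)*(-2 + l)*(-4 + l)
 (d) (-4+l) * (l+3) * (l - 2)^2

We need to factor -96+l^4+l^2 * 2 - 7 * l^3+l * 64.
The factored form is (l - 4)*(3 + l)*(-2 + l)*(-4 + l).
c) (l - 4)*(3 + l)*(-2 + l)*(-4 + l)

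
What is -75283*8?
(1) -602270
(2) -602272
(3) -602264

-75283 * 8 = -602264
3) -602264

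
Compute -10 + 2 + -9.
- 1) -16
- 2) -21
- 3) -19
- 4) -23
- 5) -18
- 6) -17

First: -10 + 2 = -8
Then: -8 + -9 = -17
6) -17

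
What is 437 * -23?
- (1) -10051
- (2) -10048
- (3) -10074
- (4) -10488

437 * -23 = -10051
1) -10051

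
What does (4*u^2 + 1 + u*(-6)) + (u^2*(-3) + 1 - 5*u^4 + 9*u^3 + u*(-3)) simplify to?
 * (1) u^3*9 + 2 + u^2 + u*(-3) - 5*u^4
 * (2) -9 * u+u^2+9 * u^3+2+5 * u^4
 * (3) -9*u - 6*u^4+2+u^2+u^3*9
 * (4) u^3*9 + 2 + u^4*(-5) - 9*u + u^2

Adding the polynomials and combining like terms:
(4*u^2 + 1 + u*(-6)) + (u^2*(-3) + 1 - 5*u^4 + 9*u^3 + u*(-3))
= u^3*9 + 2 + u^4*(-5) - 9*u + u^2
4) u^3*9 + 2 + u^4*(-5) - 9*u + u^2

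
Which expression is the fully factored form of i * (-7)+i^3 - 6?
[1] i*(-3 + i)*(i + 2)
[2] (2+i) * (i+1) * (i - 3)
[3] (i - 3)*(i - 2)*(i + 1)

We need to factor i * (-7)+i^3 - 6.
The factored form is (2+i) * (i+1) * (i - 3).
2) (2+i) * (i+1) * (i - 3)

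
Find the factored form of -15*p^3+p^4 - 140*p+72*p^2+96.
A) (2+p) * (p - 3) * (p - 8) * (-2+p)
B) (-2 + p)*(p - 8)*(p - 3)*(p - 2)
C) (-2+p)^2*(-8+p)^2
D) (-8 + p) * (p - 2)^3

We need to factor -15*p^3+p^4 - 140*p+72*p^2+96.
The factored form is (-2 + p)*(p - 8)*(p - 3)*(p - 2).
B) (-2 + p)*(p - 8)*(p - 3)*(p - 2)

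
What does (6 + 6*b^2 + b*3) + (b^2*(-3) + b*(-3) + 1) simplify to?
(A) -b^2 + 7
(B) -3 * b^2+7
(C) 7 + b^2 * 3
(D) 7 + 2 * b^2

Adding the polynomials and combining like terms:
(6 + 6*b^2 + b*3) + (b^2*(-3) + b*(-3) + 1)
= 7 + b^2 * 3
C) 7 + b^2 * 3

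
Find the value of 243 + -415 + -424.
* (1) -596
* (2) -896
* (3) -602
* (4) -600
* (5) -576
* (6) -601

First: 243 + -415 = -172
Then: -172 + -424 = -596
1) -596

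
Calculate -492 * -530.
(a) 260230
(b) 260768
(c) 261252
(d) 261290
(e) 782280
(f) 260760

-492 * -530 = 260760
f) 260760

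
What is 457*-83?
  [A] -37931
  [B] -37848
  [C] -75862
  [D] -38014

457 * -83 = -37931
A) -37931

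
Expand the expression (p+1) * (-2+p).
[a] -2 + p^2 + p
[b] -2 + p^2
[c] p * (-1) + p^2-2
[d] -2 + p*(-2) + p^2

Expanding (p+1) * (-2+p):
= p * (-1) + p^2-2
c) p * (-1) + p^2-2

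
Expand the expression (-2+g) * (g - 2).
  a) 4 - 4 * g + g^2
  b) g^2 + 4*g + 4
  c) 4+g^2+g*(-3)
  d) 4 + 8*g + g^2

Expanding (-2+g) * (g - 2):
= 4 - 4 * g + g^2
a) 4 - 4 * g + g^2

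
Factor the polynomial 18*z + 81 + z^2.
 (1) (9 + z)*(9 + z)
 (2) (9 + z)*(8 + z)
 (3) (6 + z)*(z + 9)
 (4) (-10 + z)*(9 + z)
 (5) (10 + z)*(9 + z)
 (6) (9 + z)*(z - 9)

We need to factor 18*z + 81 + z^2.
The factored form is (9 + z)*(9 + z).
1) (9 + z)*(9 + z)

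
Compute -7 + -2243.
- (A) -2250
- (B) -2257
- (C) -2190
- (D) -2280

-7 + -2243 = -2250
A) -2250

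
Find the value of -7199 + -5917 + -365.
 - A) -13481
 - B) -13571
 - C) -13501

First: -7199 + -5917 = -13116
Then: -13116 + -365 = -13481
A) -13481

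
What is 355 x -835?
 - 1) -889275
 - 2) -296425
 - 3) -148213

355 * -835 = -296425
2) -296425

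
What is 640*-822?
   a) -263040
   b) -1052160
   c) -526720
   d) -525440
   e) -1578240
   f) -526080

640 * -822 = -526080
f) -526080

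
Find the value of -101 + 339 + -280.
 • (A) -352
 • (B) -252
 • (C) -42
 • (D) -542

First: -101 + 339 = 238
Then: 238 + -280 = -42
C) -42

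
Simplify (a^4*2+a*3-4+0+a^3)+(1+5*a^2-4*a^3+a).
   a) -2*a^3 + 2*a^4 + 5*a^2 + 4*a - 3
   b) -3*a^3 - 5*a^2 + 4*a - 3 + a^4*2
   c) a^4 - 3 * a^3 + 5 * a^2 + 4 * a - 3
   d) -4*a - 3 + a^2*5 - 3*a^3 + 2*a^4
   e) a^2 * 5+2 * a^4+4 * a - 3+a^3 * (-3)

Adding the polynomials and combining like terms:
(a^4*2 + a*3 - 4 + 0 + a^3) + (1 + 5*a^2 - 4*a^3 + a)
= a^2 * 5+2 * a^4+4 * a - 3+a^3 * (-3)
e) a^2 * 5+2 * a^4+4 * a - 3+a^3 * (-3)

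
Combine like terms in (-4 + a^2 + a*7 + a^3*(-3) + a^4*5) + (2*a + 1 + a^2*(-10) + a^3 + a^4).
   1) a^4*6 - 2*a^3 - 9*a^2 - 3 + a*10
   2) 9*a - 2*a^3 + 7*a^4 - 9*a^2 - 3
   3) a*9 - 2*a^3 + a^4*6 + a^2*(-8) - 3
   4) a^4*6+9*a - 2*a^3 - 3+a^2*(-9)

Adding the polynomials and combining like terms:
(-4 + a^2 + a*7 + a^3*(-3) + a^4*5) + (2*a + 1 + a^2*(-10) + a^3 + a^4)
= a^4*6+9*a - 2*a^3 - 3+a^2*(-9)
4) a^4*6+9*a - 2*a^3 - 3+a^2*(-9)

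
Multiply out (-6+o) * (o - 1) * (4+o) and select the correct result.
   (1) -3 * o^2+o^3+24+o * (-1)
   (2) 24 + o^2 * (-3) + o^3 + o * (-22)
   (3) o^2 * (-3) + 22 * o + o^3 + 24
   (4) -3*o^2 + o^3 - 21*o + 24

Expanding (-6+o) * (o - 1) * (4+o):
= 24 + o^2 * (-3) + o^3 + o * (-22)
2) 24 + o^2 * (-3) + o^3 + o * (-22)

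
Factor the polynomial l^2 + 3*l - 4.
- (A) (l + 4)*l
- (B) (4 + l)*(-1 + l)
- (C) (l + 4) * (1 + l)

We need to factor l^2 + 3*l - 4.
The factored form is (4 + l)*(-1 + l).
B) (4 + l)*(-1 + l)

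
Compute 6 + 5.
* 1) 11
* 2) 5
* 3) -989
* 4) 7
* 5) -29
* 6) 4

6 + 5 = 11
1) 11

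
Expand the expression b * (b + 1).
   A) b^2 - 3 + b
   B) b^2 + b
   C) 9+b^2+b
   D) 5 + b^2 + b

Expanding b * (b + 1):
= b^2 + b
B) b^2 + b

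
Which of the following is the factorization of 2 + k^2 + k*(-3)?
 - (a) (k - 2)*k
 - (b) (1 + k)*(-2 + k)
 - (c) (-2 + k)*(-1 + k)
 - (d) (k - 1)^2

We need to factor 2 + k^2 + k*(-3).
The factored form is (-2 + k)*(-1 + k).
c) (-2 + k)*(-1 + k)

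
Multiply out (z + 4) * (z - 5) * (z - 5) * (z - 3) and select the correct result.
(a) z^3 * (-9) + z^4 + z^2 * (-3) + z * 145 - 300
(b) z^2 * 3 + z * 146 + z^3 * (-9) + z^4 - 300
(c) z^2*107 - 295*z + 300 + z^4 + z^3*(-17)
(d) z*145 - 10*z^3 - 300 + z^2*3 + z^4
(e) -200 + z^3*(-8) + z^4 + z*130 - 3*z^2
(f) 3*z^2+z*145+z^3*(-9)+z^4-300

Expanding (z + 4) * (z - 5) * (z - 5) * (z - 3):
= 3*z^2+z*145+z^3*(-9)+z^4-300
f) 3*z^2+z*145+z^3*(-9)+z^4-300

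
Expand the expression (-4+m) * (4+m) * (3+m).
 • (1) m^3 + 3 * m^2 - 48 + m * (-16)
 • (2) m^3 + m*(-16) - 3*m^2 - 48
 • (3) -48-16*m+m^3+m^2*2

Expanding (-4+m) * (4+m) * (3+m):
= m^3 + 3 * m^2 - 48 + m * (-16)
1) m^3 + 3 * m^2 - 48 + m * (-16)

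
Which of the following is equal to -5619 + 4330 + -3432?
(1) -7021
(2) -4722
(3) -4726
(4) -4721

First: -5619 + 4330 = -1289
Then: -1289 + -3432 = -4721
4) -4721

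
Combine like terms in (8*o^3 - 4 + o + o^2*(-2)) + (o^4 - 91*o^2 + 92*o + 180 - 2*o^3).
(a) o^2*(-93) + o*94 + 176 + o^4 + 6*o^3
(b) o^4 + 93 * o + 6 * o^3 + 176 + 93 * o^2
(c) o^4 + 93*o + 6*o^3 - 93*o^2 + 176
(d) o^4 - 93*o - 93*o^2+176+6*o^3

Adding the polynomials and combining like terms:
(8*o^3 - 4 + o + o^2*(-2)) + (o^4 - 91*o^2 + 92*o + 180 - 2*o^3)
= o^4 + 93*o + 6*o^3 - 93*o^2 + 176
c) o^4 + 93*o + 6*o^3 - 93*o^2 + 176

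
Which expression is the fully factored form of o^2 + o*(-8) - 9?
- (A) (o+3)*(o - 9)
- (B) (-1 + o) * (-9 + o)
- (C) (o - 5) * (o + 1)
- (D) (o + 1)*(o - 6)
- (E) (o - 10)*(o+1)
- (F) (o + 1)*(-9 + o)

We need to factor o^2 + o*(-8) - 9.
The factored form is (o + 1)*(-9 + o).
F) (o + 1)*(-9 + o)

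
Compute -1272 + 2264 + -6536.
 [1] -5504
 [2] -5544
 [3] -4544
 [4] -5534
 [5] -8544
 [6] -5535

First: -1272 + 2264 = 992
Then: 992 + -6536 = -5544
2) -5544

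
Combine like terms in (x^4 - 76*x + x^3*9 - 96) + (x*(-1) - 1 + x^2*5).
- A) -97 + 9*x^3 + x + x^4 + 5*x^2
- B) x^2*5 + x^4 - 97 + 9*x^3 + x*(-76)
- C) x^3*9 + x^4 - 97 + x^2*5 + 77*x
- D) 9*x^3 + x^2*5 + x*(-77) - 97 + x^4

Adding the polynomials and combining like terms:
(x^4 - 76*x + x^3*9 - 96) + (x*(-1) - 1 + x^2*5)
= 9*x^3 + x^2*5 + x*(-77) - 97 + x^4
D) 9*x^3 + x^2*5 + x*(-77) - 97 + x^4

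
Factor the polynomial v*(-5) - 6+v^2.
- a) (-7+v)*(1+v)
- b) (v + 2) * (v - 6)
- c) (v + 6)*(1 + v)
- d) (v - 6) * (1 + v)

We need to factor v*(-5) - 6+v^2.
The factored form is (v - 6) * (1 + v).
d) (v - 6) * (1 + v)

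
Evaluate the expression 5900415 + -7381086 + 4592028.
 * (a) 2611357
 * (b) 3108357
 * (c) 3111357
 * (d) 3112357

First: 5900415 + -7381086 = -1480671
Then: -1480671 + 4592028 = 3111357
c) 3111357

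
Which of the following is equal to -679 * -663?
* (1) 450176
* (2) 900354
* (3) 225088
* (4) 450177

-679 * -663 = 450177
4) 450177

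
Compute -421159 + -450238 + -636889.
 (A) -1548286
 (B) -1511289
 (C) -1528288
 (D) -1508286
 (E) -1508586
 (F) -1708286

First: -421159 + -450238 = -871397
Then: -871397 + -636889 = -1508286
D) -1508286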